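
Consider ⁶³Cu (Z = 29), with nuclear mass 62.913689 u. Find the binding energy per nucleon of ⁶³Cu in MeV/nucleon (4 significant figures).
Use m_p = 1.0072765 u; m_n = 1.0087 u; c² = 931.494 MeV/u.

Total constituent mass: 29 × 1.0072765 + 34 × 1.0087 = 63.5068185 u
Δm = 63.5068185 − 62.913689 = 0.5931295 u
Binding energy = Δm·c² = 0.5931295 × 931.494 MeV/u = 552.497 MeV
Per nucleon: 552.497 / 63 = 8.770 MeV

8.770 MeV/nucleon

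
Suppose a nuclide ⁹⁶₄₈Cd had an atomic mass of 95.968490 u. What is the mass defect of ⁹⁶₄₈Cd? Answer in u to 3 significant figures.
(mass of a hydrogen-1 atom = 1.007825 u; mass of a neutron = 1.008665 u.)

0.823 u

The nucleus contains 48 protons and 96 − 48 = 48 neutrons.
Σm = 48·m(¹H) + 48·m_n = 48.375600 + 48.415920 = 96.791520 u
The mass defect is 96.791520 − 95.968490 = 0.823030 u.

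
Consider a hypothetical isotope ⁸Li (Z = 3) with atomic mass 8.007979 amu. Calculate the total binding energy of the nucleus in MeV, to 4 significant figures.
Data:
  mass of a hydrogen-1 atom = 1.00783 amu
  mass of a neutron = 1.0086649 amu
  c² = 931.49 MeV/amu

54.80 MeV

Z = 3, so N = A − Z = 8 − 3 = 5.
Σm = 3·m(¹H) + 5·m_n = 3.02349 + 5.0433245 = 8.0668145 amu
The mass defect is 8.0668145 − 8.007979 = 0.0588355 amu.
E_B = 0.0588355 × 931.49 = 54.8047 MeV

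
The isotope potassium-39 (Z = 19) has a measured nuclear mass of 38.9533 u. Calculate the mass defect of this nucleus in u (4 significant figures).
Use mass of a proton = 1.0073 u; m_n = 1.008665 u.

With 19 protons and 20 neutrons (A = 39):
Total constituent mass: 19 × 1.0073 + 20 × 1.008665 = 39.312000 u
Mass defect Δm = 39.312000 − 38.9533 = 0.358700 u

0.3587 u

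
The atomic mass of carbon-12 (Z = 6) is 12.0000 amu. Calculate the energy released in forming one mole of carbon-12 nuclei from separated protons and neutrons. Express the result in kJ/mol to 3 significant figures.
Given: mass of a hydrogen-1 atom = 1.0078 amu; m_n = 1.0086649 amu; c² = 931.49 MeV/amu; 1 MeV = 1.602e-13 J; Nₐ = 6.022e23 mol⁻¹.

The nucleus contains 6 protons and 12 − 6 = 6 neutrons.
Mass of separated nucleons = 6(1.0078) + 6(1.0086649) = 6.0468 + 6.0519894 = 12.0987894 amu
Δm = 12.0987894 − 12.0000 = 0.0987894 amu
Binding energy = Δm·c² = 0.0987894 × 931.49 MeV/amu = 92.0213 MeV
Per nucleus in joules: 92.0213 MeV × 1.602e-13 J/MeV = 1.4742e-11 J
Per mole: 1.4742e-11 J × 6.022e23 mol⁻¹ = 8.8776e+12 J/mol

8.88e+09 kJ/mol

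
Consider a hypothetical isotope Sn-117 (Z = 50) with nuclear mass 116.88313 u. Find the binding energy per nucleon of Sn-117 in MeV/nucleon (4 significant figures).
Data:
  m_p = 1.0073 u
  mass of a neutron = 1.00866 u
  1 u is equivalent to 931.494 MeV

8.456 MeV/nucleon

Mass of separated nucleons = 50(1.0073) + 67(1.00866) = 50.3650 + 67.58022 = 117.94522 u
Δm = 117.94522 − 116.88313 = 1.06209 u
E_B = 1.06209 × 931.494 = 989.330 MeV
Dividing by A = 117 gives 8.456 MeV per nucleon.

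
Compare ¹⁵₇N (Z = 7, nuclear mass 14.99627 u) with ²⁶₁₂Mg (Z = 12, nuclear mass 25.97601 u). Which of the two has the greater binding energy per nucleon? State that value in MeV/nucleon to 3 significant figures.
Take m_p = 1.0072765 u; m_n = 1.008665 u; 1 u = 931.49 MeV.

¹⁵₇N: Σm = 7(1.0072765) + 8(1.008665) = 15.1202555 u; Δm = 0.1239855 u; E_B = 115.49 MeV; E_B/A = 7.699 MeV
²⁶₁₂Mg: Σm = 12(1.0072765) + 14(1.008665) = 26.2086280 u; Δm = 0.2326180 u; E_B = 216.68 MeV; E_B/A = 8.334 MeV
²⁶₁₂Mg has the higher binding energy per nucleon, so it is the more tightly bound nucleus.

²⁶₁₂Mg; 8.33 MeV/nucleon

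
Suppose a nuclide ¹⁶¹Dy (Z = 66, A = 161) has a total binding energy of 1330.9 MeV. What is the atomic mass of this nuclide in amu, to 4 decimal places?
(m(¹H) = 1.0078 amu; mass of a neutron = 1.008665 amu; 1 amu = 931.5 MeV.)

Mass defect = 1330.9 MeV / (931.5 MeV/amu) = 1.428771 amu
Constituent mass = 66(1.0078) + 95(1.008665) = 162.337975 amu
Atomic mass = 162.337975 − 1.428771 = 160.909204 amu ≈ 160.9092 amu (to 4 decimal places)

160.9092 amu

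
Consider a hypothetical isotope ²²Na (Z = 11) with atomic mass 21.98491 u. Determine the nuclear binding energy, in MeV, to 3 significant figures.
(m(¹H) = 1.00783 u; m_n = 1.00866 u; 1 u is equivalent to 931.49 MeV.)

183 MeV

The nucleus contains 11 protons and 22 − 11 = 11 neutrons.
Mass of separated nucleons = 11(1.00783) + 11(1.00866) = 11.08613 + 11.09526 = 22.18139 u
Δm = 22.18139 − 21.98491 = 0.19648 u
Binding energy = Δm·c² = 0.19648 × 931.49 MeV/u = 183.019 MeV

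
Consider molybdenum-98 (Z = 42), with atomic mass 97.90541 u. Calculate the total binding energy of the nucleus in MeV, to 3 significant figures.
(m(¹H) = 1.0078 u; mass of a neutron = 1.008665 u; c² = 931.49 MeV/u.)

Mass of separated nucleons = 42(1.0078) + 56(1.008665) = 42.3276 + 56.485240 = 98.812840 u
The mass defect is 98.812840 − 97.90541 = 0.907430 u.
Converting to energy: 0.907430 u × 931.49 MeV/u = 845.262 MeV

845 MeV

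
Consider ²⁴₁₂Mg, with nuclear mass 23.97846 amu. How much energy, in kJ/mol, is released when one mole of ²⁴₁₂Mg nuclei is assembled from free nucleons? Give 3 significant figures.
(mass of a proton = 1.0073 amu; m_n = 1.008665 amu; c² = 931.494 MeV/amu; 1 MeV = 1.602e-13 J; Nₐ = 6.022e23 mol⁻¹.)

Z = 12, so N = A − Z = 24 − 12 = 12.
Σm = 12·m_p + 12·m_n = 12.0876 + 12.103980 = 24.191580 amu
Δm = 24.191580 − 23.97846 = 0.213120 amu
Binding energy = Δm·c² = 0.213120 × 931.494 MeV/amu = 198.520 MeV
Per nucleus in joules: 198.520 MeV × 1.602e-13 J/MeV = 3.1803e-11 J
Per mole: 3.1803e-11 J × 6.022e23 mol⁻¹ = 1.9152e+13 J/mol

1.92e+10 kJ/mol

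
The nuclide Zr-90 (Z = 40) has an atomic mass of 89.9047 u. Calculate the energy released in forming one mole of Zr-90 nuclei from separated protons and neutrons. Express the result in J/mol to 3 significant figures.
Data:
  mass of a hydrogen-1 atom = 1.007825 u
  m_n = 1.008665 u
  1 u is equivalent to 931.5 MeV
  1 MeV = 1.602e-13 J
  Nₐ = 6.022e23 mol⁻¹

With 40 protons and 50 neutrons (A = 90):
Σm = 40·m(¹H) + 50·m_n = 40.313000 + 50.433250 = 90.746250 u
Mass defect Δm = 90.746250 − 89.9047 = 0.841550 u
Binding energy = Δm·c² = 0.841550 × 931.5 MeV/u = 783.904 MeV
Per nucleus in joules: 783.904 MeV × 1.602e-13 J/MeV = 1.2558e-10 J
Per mole: 1.2558e-10 J × 6.022e23 mol⁻¹ = 7.5624e+13 J/mol

7.56e+13 J/mol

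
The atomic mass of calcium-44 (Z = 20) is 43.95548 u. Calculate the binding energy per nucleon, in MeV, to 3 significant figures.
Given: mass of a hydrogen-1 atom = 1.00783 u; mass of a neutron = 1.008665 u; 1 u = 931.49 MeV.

8.66 MeV/nucleon

Z = 20, so N = A − Z = 44 − 20 = 24.
Mass of separated nucleons = 20(1.00783) + 24(1.008665) = 20.15660 + 24.207960 = 44.364560 u
Δm = 44.364560 − 43.95548 = 0.409080 u
Converting to energy: 0.409080 u × 931.49 MeV/u = 381.054 MeV
BE/A = 381.054 MeV / 44 = 8.660 MeV/nucleon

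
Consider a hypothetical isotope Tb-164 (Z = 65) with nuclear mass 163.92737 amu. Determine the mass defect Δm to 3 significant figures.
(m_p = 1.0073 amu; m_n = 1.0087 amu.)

Z = 65, so N = A − Z = 164 − 65 = 99.
Σm = 65·m_p + 99·m_n = 65.4745 + 99.8613 = 165.3358 amu
The mass defect is 165.3358 − 163.92737 = 1.40843 amu.

1.41 amu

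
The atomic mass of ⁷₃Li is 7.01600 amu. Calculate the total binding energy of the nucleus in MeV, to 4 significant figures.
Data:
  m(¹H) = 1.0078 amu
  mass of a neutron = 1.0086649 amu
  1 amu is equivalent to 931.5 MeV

39.18 MeV

With 3 protons and 4 neutrons (A = 7):
Mass of separated nucleons = 3(1.0078) + 4(1.0086649) = 3.0234 + 4.0346596 = 7.0580596 amu
The mass defect is 7.0580596 − 7.01600 = 0.0420596 amu.
Converting to energy: 0.0420596 amu × 931.5 MeV/amu = 39.1785 MeV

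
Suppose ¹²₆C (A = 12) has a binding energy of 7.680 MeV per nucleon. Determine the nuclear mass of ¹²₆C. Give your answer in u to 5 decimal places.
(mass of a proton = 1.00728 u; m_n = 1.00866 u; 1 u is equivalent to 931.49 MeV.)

11.99670 u

Total binding energy = 12 × 7.680 = 92.160 MeV
Mass defect = 92.160 MeV / (931.49 MeV/u) = 0.0989383 u
Constituent mass = 6(1.00728) + 6(1.00866) = 12.09564 u
Nuclear mass = 12.09564 − 0.0989383 = 11.9967017 u ≈ 11.99670 u (to 5 decimal places)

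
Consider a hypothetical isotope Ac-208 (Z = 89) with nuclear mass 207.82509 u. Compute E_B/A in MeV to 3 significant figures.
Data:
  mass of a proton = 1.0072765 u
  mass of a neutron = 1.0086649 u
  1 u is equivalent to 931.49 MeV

8.30 MeV/nucleon

Σm = 89·m_p + 119·m_n = 89.6476085 + 120.0311231 = 209.6787316 u
The mass defect is 209.6787316 − 207.82509 = 1.8536416 u.
Binding energy = Δm·c² = 1.8536416 × 931.49 MeV/u = 1726.65 MeV
Per nucleon: 1726.65 / 208 = 8.301 MeV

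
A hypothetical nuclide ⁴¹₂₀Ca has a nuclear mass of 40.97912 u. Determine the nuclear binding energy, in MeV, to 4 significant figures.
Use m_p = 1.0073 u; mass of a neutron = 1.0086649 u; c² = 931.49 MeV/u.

324.9 MeV

Z = 20, so N = A − Z = 41 − 20 = 21.
Σm = 20·m_p + 21·m_n = 20.1460 + 21.1819629 = 41.3279629 u
Mass defect Δm = 41.3279629 − 40.97912 = 0.3488429 u
Converting to energy: 0.3488429 u × 931.49 MeV/u = 324.944 MeV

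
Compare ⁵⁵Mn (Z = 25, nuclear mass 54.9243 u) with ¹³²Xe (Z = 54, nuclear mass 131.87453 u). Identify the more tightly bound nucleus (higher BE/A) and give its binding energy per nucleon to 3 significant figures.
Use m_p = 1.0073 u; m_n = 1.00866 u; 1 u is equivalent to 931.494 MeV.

⁵⁵Mn: Σm = 25(1.0073) + 30(1.00866) = 55.44230 u; Δm = 0.51800 u; E_B = 482.51 MeV; E_B/A = 8.773 MeV
¹³²Xe: Σm = 54(1.0073) + 78(1.00866) = 133.06968 u; Δm = 1.19515 u; E_B = 1113.3 MeV; E_B/A = 8.434 MeV
⁵⁵Mn has the higher binding energy per nucleon, so it is the more tightly bound nucleus.

⁵⁵Mn; 8.77 MeV/nucleon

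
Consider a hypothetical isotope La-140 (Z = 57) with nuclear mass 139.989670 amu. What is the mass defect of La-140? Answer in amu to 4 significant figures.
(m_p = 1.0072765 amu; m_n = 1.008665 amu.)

1.144 amu

Total constituent mass: 57 × 1.0072765 + 83 × 1.008665 = 141.1339555 amu
Mass defect Δm = 141.1339555 − 139.989670 = 1.1442855 amu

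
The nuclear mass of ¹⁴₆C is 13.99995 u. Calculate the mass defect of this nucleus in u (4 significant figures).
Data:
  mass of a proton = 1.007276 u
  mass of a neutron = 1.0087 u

0.1133 u

Mass of separated nucleons = 6(1.007276) + 8(1.0087) = 6.043656 + 8.0696 = 14.113256 u
Mass defect Δm = 14.113256 − 13.99995 = 0.113306 u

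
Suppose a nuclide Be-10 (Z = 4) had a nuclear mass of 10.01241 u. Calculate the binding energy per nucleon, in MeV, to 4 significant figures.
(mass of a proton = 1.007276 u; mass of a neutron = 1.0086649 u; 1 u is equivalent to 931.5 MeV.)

With 4 protons and 6 neutrons (A = 10):
Total constituent mass: 4 × 1.007276 + 6 × 1.0086649 = 10.0810934 u
Δm = 10.0810934 − 10.01241 = 0.0686834 u
Converting to energy: 0.0686834 u × 931.5 MeV/u = 63.9786 MeV
BE/A = 63.9786 MeV / 10 = 6.398 MeV/nucleon

6.398 MeV/nucleon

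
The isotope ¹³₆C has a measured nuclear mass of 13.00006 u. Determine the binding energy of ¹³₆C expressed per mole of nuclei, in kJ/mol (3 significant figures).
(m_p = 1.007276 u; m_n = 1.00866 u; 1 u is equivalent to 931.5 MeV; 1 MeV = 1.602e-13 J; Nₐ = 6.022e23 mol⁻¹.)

9.37e+09 kJ/mol

The nucleus contains 6 protons and 13 − 6 = 7 neutrons.
Mass of separated nucleons = 6(1.007276) + 7(1.00866) = 6.043656 + 7.06062 = 13.104276 u
The mass defect is 13.104276 − 13.00006 = 0.104216 u.
E_B = 0.104216 × 931.5 = 97.0772 MeV
Per nucleus in joules: 97.0772 MeV × 1.602e-13 J/MeV = 1.5552e-11 J
Per mole: 1.5552e-11 J × 6.022e23 mol⁻¹ = 9.3654e+12 J/mol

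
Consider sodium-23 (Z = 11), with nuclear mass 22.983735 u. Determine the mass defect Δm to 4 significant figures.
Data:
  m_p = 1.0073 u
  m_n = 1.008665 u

0.2005 u

Σm = 11·m_p + 12·m_n = 11.0803 + 12.103980 = 23.184280 u
Δm = 23.184280 − 22.983735 = 0.200545 u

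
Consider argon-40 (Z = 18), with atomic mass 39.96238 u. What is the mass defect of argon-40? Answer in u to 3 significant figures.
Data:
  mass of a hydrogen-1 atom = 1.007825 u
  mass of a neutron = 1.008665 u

0.369 u

With 18 protons and 22 neutrons (A = 40):
Σm = 18·m(¹H) + 22·m_n = 18.140850 + 22.190630 = 40.331480 u
Δm = 40.331480 − 39.96238 = 0.369100 u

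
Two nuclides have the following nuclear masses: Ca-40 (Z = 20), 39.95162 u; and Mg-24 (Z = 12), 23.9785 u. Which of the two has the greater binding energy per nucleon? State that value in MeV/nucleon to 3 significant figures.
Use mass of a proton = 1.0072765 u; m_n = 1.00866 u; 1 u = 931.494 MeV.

Ca-40: Σm = 20(1.0072765) + 20(1.00866) = 40.3187300 u; Δm = 0.3671100 u; E_B = 341.96 MeV; E_B/A = 8.549 MeV
Mg-24: Σm = 12(1.0072765) + 12(1.00866) = 24.1912380 u; Δm = 0.2127380 u; E_B = 198.16 MeV; E_B/A = 8.257 MeV
Ca-40 has the higher binding energy per nucleon, so it is the more tightly bound nucleus.

Ca-40; 8.55 MeV/nucleon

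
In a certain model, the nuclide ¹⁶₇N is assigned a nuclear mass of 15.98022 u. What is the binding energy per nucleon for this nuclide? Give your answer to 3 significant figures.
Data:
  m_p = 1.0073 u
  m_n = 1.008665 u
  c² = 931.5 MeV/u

With 7 protons and 9 neutrons (A = 16):
Mass of separated nucleons = 7(1.0073) + 9(1.008665) = 7.0511 + 9.077985 = 16.129085 u
Mass defect Δm = 16.129085 − 15.98022 = 0.148865 u
Converting to energy: 0.148865 u × 931.5 MeV/u = 138.668 MeV
BE/A = 138.668 MeV / 16 = 8.667 MeV/nucleon

8.67 MeV/nucleon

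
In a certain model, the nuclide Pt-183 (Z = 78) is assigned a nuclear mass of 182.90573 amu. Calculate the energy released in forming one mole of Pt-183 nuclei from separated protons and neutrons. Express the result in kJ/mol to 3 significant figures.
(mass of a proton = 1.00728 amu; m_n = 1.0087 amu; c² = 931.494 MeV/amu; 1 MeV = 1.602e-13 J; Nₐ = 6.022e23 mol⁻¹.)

1.42e+11 kJ/mol

Z = 78, so N = A − Z = 183 − 78 = 105.
Total constituent mass: 78 × 1.00728 + 105 × 1.0087 = 184.48134 amu
The mass defect is 184.48134 − 182.90573 = 1.57561 amu.
E_B = 1.57561 × 931.494 = 1467.67 MeV
Per nucleus in joules: 1467.67 MeV × 1.602e-13 J/MeV = 2.3512e-10 J
Per mole: 2.3512e-10 J × 6.022e23 mol⁻¹ = 1.4159e+14 J/mol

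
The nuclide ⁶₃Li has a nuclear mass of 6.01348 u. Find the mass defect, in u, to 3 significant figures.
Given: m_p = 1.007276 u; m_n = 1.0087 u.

0.0344 u

The nucleus contains 3 protons and 6 − 3 = 3 neutrons.
Mass of separated nucleons = 3(1.007276) + 3(1.0087) = 3.021828 + 3.0261 = 6.047928 u
Δm = 6.047928 − 6.01348 = 0.034448 u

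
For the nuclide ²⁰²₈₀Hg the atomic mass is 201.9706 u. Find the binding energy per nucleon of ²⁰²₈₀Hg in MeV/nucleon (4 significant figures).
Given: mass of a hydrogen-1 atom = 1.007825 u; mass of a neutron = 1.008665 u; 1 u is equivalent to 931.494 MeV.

Total constituent mass: 80 × 1.007825 + 122 × 1.008665 = 203.683130 u
Δm = 203.683130 − 201.9706 = 1.712530 u
E_B = 1.712530 × 931.494 = 1595.21 MeV
Per nucleon: 1595.21 / 202 = 7.897 MeV

7.897 MeV/nucleon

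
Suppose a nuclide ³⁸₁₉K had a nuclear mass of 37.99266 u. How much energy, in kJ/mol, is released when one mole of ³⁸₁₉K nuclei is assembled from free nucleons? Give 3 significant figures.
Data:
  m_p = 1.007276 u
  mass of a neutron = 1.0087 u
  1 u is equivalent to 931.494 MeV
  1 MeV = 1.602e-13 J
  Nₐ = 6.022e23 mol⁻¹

The nucleus contains 19 protons and 38 − 19 = 19 neutrons.
Mass of separated nucleons = 19(1.007276) + 19(1.0087) = 19.138244 + 19.1653 = 38.303544 u
The mass defect is 38.303544 − 37.99266 = 0.310884 u.
Converting to energy: 0.310884 u × 931.494 MeV/u = 289.587 MeV
Per nucleus in joules: 289.587 MeV × 1.602e-13 J/MeV = 4.6392e-11 J
Per mole: 4.6392e-11 J × 6.022e23 mol⁻¹ = 2.7937e+13 J/mol

2.79e+10 kJ/mol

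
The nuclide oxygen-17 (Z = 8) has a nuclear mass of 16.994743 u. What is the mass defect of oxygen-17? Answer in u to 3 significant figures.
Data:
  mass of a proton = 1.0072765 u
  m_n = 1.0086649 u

0.141 u

The nucleus contains 8 protons and 17 − 8 = 9 neutrons.
Mass of separated nucleons = 8(1.0072765) + 9(1.0086649) = 8.0582120 + 9.0779841 = 17.1361961 u
Mass defect Δm = 17.1361961 − 16.994743 = 0.1414531 u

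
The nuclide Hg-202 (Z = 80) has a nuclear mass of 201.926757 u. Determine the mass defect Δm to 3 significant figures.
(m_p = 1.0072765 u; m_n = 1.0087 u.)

With 80 protons and 122 neutrons (A = 202):
Σm = 80·m_p + 122·m_n = 80.5821200 + 123.0614 = 203.6435200 u
Δm = 203.6435200 − 201.926757 = 1.7167630 u

1.72 u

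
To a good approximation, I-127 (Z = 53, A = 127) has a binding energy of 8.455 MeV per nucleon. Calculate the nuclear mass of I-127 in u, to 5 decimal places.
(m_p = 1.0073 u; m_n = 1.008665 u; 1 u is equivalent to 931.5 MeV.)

126.87536 u

Total binding energy = 127 × 8.455 = 1073.785 MeV
Mass defect = 1073.785 MeV / (931.5 MeV/u) = 1.1527483 u
Constituent mass = 53(1.0073) + 74(1.008665) = 128.028110 u
Nuclear mass = 128.028110 − 1.1527483 = 126.8753617 u ≈ 126.87536 u (to 5 decimal places)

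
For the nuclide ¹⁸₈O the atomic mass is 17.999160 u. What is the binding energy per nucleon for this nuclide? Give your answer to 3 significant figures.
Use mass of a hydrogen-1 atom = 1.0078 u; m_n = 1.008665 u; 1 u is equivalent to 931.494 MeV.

7.76 MeV/nucleon

Total constituent mass: 8 × 1.0078 + 10 × 1.008665 = 18.149050 u
Mass defect Δm = 18.149050 − 17.999160 = 0.149890 u
E_B = 0.149890 × 931.494 = 139.622 MeV
Per nucleon: 139.622 / 18 = 7.757 MeV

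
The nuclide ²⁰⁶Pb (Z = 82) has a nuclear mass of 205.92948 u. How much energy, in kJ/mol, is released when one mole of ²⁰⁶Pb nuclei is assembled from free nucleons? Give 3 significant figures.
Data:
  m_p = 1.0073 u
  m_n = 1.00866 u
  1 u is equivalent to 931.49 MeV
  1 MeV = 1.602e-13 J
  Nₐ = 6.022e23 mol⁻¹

The nucleus contains 82 protons and 206 − 82 = 124 neutrons.
Total constituent mass: 82 × 1.0073 + 124 × 1.00866 = 207.67244 u
Mass defect Δm = 207.67244 − 205.92948 = 1.74296 u
E_B = 1.74296 × 931.49 = 1623.55 MeV
Per nucleus in joules: 1623.55 MeV × 1.602e-13 J/MeV = 2.6009e-10 J
Per mole: 2.6009e-10 J × 6.022e23 mol⁻¹ = 1.5663e+14 J/mol

1.57e+11 kJ/mol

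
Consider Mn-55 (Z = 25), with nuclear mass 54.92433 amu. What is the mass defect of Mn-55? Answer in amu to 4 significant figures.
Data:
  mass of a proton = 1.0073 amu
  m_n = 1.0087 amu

0.5192 amu

Z = 25, so N = A − Z = 55 − 25 = 30.
Σm = 25·m_p + 30·m_n = 25.1825 + 30.2610 = 55.4435 amu
Δm = 55.4435 − 54.92433 = 0.51917 amu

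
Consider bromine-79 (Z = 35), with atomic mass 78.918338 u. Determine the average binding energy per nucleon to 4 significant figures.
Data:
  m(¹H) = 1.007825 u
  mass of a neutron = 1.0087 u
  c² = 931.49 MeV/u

8.706 MeV/nucleon

Total constituent mass: 35 × 1.007825 + 44 × 1.0087 = 79.656675 u
Δm = 79.656675 − 78.918338 = 0.738337 u
Converting to energy: 0.738337 u × 931.49 MeV/u = 687.754 MeV
Per nucleon: 687.754 / 79 = 8.706 MeV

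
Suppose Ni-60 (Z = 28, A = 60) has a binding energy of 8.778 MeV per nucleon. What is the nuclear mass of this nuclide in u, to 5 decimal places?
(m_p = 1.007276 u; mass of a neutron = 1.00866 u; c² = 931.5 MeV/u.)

59.91544 u

Total binding energy = 60 × 8.778 = 526.680 MeV
Mass defect = 526.680 MeV / (931.5 MeV/u) = 0.5654106 u
Constituent mass = 28(1.007276) + 32(1.00866) = 60.480848 u
Nuclear mass = 60.480848 − 0.5654106 = 59.9154374 u ≈ 59.91544 u (to 5 decimal places)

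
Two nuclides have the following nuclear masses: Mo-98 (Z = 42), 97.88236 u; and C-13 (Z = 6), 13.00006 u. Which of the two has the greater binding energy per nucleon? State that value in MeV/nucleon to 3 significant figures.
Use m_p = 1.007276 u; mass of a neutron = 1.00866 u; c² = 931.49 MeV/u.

Mo-98; 8.63 MeV/nucleon

Mo-98: Σm = 42(1.007276) + 56(1.00866) = 98.790552 u; Δm = 0.908192 u; E_B = 845.97 MeV; E_B/A = 8.632 MeV
C-13: Σm = 6(1.007276) + 7(1.00866) = 13.104276 u; Δm = 0.104216 u; E_B = 97.076 MeV; E_B/A = 7.467 MeV
Mo-98 has the higher binding energy per nucleon, so it is the more tightly bound nucleus.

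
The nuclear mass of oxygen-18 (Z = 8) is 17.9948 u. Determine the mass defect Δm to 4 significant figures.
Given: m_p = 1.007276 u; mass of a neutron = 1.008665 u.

With 8 protons and 10 neutrons (A = 18):
Σm = 8·m_p + 10·m_n = 8.058208 + 10.086650 = 18.144858 u
Mass defect Δm = 18.144858 − 17.9948 = 0.150058 u

0.1501 u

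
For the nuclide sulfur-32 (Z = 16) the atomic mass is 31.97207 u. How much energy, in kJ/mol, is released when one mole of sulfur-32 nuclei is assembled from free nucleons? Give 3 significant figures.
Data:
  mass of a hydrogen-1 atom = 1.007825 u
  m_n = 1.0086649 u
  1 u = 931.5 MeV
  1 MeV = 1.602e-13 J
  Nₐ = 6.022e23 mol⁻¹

2.62e+10 kJ/mol

Σm = 16·m(¹H) + 16·m_n = 16.125200 + 16.1386384 = 32.2638384 u
Mass defect Δm = 32.2638384 − 31.97207 = 0.2917684 u
Binding energy = Δm·c² = 0.2917684 × 931.5 MeV/u = 271.782 MeV
Per nucleus in joules: 271.782 MeV × 1.602e-13 J/MeV = 4.3539e-11 J
Per mole: 4.3539e-11 J × 6.022e23 mol⁻¹ = 2.6219e+13 J/mol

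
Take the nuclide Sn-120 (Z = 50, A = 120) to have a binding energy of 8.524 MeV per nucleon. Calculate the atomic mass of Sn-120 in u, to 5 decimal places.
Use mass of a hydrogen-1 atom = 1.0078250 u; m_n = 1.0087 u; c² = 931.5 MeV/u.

Total binding energy = 120 × 8.524 = 1022.880 MeV
Mass defect = 1022.880 MeV / (931.5 MeV/u) = 1.0980998 u
Constituent mass = 50(1.0078250) + 70(1.0087) = 121.0002500 u
Atomic mass = 121.0002500 − 1.0980998 = 119.9021502 u ≈ 119.90215 u (to 5 decimal places)

119.90215 u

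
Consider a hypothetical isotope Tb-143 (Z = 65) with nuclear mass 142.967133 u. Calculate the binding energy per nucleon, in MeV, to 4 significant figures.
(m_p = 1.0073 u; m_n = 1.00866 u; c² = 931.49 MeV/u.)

The nucleus contains 65 protons and 143 − 65 = 78 neutrons.
Mass of separated nucleons = 65(1.0073) + 78(1.00866) = 65.4745 + 78.67548 = 144.14998 u
The mass defect is 144.14998 − 142.967133 = 1.182847 u.
Converting to energy: 1.182847 u × 931.49 MeV/u = 1101.81 MeV
BE/A = 1101.81 MeV / 143 = 7.705 MeV/nucleon

7.705 MeV/nucleon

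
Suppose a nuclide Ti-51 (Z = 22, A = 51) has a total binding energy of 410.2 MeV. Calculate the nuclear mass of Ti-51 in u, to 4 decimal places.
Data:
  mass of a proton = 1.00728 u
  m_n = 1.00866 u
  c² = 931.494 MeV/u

50.9709 u

Mass defect = 410.2 MeV / (931.494 MeV/u) = 0.440368 u
Constituent mass = 22(1.00728) + 29(1.00866) = 51.41130 u
Nuclear mass = 51.41130 − 0.440368 = 50.970932 u ≈ 50.9709 u (to 4 decimal places)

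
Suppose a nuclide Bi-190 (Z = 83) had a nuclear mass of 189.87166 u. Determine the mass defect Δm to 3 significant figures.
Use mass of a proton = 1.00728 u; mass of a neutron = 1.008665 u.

1.66 u

Z = 83, so N = A − Z = 190 − 83 = 107.
Σm = 83·m_p + 107·m_n = 83.60424 + 107.927155 = 191.531395 u
Mass defect Δm = 191.531395 − 189.87166 = 1.659735 u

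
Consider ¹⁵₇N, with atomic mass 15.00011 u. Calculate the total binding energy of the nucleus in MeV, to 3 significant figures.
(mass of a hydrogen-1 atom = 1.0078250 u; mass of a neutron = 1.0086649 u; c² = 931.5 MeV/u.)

115 MeV

The nucleus contains 7 protons and 15 − 7 = 8 neutrons.
Σm = 7·m(¹H) + 8·m_n = 7.0547750 + 8.0693192 = 15.1240942 u
Mass defect Δm = 15.1240942 − 15.00011 = 0.1239842 u
Converting to energy: 0.1239842 u × 931.5 MeV/u = 115.491 MeV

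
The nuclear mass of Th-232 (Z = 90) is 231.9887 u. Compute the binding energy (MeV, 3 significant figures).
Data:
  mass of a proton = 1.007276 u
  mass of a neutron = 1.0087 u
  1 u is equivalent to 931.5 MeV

Mass of separated nucleons = 90(1.007276) + 142(1.0087) = 90.654840 + 143.2354 = 233.890240 u
The mass defect is 233.890240 − 231.9887 = 1.901540 u.
Binding energy = Δm·c² = 1.901540 × 931.5 MeV/u = 1771.28 MeV

1770 MeV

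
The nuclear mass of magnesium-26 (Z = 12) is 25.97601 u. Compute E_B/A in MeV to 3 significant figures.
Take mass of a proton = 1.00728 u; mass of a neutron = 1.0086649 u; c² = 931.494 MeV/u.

The nucleus contains 12 protons and 26 − 12 = 14 neutrons.
Mass of separated nucleons = 12(1.00728) + 14(1.0086649) = 12.08736 + 14.1213086 = 26.2086686 u
Δm = 26.2086686 − 25.97601 = 0.2326586 u
E_B = 0.2326586 × 931.494 = 216.720 MeV
BE/A = 216.720 MeV / 26 = 8.335 MeV/nucleon

8.34 MeV/nucleon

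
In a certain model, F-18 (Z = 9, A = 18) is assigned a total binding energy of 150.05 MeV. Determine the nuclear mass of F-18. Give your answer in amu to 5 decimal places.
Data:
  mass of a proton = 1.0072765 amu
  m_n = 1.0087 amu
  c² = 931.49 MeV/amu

17.98270 amu

Mass defect = 150.05 MeV / (931.49 MeV/amu) = 0.1610860 amu
Constituent mass = 9(1.0072765) + 9(1.0087) = 18.1437885 amu
Nuclear mass = 18.1437885 − 0.1610860 = 17.9827025 amu ≈ 17.98270 amu (to 5 decimal places)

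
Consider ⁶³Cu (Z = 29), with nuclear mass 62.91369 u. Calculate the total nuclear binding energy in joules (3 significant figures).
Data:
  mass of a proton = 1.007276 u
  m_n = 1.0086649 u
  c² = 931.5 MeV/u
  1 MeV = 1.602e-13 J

The nucleus contains 29 protons and 63 − 29 = 34 neutrons.
Σm = 29·m_p + 34·m_n = 29.211004 + 34.2946066 = 63.5056106 u
Δm = 63.5056106 − 62.91369 = 0.5919206 u
Converting to energy: 0.5919206 u × 931.5 MeV/u = 551.374 MeV
In joules: 551.374 MeV × 1.602e-13 J/MeV = 8.8330e-11 J

8.83e-11 J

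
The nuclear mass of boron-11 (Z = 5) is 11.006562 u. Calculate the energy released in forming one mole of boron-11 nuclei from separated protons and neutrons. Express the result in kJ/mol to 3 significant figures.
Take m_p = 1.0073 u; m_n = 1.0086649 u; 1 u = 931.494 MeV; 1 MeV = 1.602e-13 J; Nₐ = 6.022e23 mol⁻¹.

Total constituent mass: 5 × 1.0073 + 6 × 1.0086649 = 11.0884894 u
Mass defect Δm = 11.0884894 − 11.006562 = 0.0819274 u
Converting to energy: 0.0819274 u × 931.494 MeV/u = 76.3149 MeV
Per nucleus in joules: 76.3149 MeV × 1.602e-13 J/MeV = 1.2226e-11 J
Per mole: 1.2226e-11 J × 6.022e23 mol⁻¹ = 7.3625e+12 J/mol

7.36e+09 kJ/mol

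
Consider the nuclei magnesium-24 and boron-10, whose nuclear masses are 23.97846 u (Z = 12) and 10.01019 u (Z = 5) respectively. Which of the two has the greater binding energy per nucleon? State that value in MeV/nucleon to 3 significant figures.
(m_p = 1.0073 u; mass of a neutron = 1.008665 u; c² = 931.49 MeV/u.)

magnesium-24; 8.27 MeV/nucleon

magnesium-24: Σm = 12(1.0073) + 12(1.008665) = 24.191580 u; Δm = 0.213120 u; E_B = 198.52 MeV; E_B/A = 8.272 MeV
boron-10: Σm = 5(1.0073) + 5(1.008665) = 10.079825 u; Δm = 0.069635 u; E_B = 64.864 MeV; E_B/A = 6.486 MeV
magnesium-24 has the higher binding energy per nucleon, so it is the more tightly bound nucleus.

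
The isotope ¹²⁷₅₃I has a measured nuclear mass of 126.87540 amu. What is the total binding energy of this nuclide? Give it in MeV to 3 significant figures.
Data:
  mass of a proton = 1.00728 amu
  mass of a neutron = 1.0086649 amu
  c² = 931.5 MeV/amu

Σm = 53·m_p + 74·m_n = 53.38584 + 74.6412026 = 128.0270426 amu
Δm = 128.0270426 − 126.87540 = 1.1516426 amu
Converting to energy: 1.1516426 amu × 931.5 MeV/amu = 1072.76 MeV

1070 MeV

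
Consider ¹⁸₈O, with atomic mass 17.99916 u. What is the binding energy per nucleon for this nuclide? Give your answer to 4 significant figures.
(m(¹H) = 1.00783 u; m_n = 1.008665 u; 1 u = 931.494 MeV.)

Z = 8, so N = A − Z = 18 − 8 = 10.
Mass of separated nucleons = 8(1.00783) + 10(1.008665) = 8.06264 + 10.086650 = 18.149290 u
The mass defect is 18.149290 − 17.99916 = 0.150130 u.
Converting to energy: 0.150130 u × 931.494 MeV/u = 139.845 MeV
Dividing by A = 18 gives 7.769 MeV per nucleon.

7.769 MeV/nucleon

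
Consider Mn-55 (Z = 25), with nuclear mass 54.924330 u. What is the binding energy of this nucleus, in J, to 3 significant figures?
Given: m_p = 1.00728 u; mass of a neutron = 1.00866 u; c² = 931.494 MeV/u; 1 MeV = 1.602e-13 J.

Z = 25, so N = A − Z = 55 − 25 = 30.
Mass of separated nucleons = 25(1.00728) + 30(1.00866) = 25.18200 + 30.25980 = 55.44180 u
Δm = 55.44180 − 54.924330 = 0.517470 u
Binding energy = Δm·c² = 0.517470 × 931.494 MeV/u = 482.020 MeV
In joules: 482.020 MeV × 1.602e-13 J/MeV = 7.7220e-11 J

7.72e-11 J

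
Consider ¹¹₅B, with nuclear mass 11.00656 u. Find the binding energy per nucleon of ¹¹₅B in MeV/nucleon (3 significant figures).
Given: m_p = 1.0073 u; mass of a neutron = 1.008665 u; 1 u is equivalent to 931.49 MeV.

6.94 MeV/nucleon

Mass of separated nucleons = 5(1.0073) + 6(1.008665) = 5.0365 + 6.051990 = 11.088490 u
Δm = 11.088490 − 11.00656 = 0.081930 u
Binding energy = Δm·c² = 0.081930 × 931.49 MeV/u = 76.3170 MeV
Dividing by A = 11 gives 6.938 MeV per nucleon.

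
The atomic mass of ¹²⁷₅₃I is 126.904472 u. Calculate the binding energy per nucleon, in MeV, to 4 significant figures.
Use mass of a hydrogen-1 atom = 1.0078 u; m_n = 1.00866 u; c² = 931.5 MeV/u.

8.433 MeV/nucleon

Total constituent mass: 53 × 1.0078 + 74 × 1.00866 = 128.05424 u
Δm = 128.05424 − 126.904472 = 1.149768 u
E_B = 1.149768 × 931.5 = 1071.01 MeV
Per nucleon: 1071.01 / 127 = 8.433 MeV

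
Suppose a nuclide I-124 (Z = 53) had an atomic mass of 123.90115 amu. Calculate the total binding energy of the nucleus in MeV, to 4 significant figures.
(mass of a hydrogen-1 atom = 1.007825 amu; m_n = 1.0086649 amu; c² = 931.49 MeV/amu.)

Mass of separated nucleons = 53(1.007825) + 71(1.0086649) = 53.414725 + 71.6152079 = 125.0299329 amu
The mass defect is 125.0299329 − 123.90115 = 1.1287829 amu.
Converting to energy: 1.1287829 amu × 931.49 MeV/amu = 1051.45 MeV

1051 MeV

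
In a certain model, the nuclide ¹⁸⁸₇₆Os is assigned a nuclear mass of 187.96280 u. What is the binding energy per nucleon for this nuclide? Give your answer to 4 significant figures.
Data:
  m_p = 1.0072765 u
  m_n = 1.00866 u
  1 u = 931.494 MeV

Z = 76, so N = A − Z = 188 − 76 = 112.
Mass of separated nucleons = 76(1.0072765) + 112(1.00866) = 76.5530140 + 112.96992 = 189.5229340 u
The mass defect is 189.5229340 − 187.96280 = 1.5601340 u.
E_B = 1.5601340 × 931.494 = 1453.26 MeV
Dividing by A = 188 gives 7.730 MeV per nucleon.

7.730 MeV/nucleon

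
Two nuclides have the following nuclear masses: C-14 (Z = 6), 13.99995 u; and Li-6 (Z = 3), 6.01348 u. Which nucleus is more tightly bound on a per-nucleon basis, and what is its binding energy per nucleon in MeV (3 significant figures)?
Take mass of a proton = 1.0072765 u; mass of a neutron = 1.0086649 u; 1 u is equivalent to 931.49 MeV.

C-14: Σm = 6(1.0072765) + 8(1.0086649) = 14.1129782 u; Δm = 0.1130282 u; E_B = 105.28 MeV; E_B/A = 7.520 MeV
Li-6: Σm = 3(1.0072765) + 3(1.0086649) = 6.0478242 u; Δm = 0.0343442 u; E_B = 31.991 MeV; E_B/A = 5.332 MeV
C-14 has the higher binding energy per nucleon, so it is the more tightly bound nucleus.

C-14; 7.52 MeV/nucleon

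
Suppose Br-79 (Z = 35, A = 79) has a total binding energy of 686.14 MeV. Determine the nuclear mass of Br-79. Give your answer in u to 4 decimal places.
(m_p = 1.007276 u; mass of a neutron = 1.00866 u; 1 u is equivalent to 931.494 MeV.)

Mass defect = 686.14 MeV / (931.494 MeV/u) = 0.736602 u
Constituent mass = 35(1.007276) + 44(1.00866) = 79.635700 u
Nuclear mass = 79.635700 − 0.736602 = 78.899098 u ≈ 78.8991 u (to 4 decimal places)

78.8991 u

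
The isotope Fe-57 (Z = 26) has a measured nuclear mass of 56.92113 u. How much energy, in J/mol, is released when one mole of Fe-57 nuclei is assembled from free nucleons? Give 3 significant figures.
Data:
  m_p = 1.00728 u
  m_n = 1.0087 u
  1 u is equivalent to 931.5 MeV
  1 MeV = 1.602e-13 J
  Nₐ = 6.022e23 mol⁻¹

4.83e+13 J/mol

With 26 protons and 31 neutrons (A = 57):
Total constituent mass: 26 × 1.00728 + 31 × 1.0087 = 57.45898 u
The mass defect is 57.45898 − 56.92113 = 0.53785 u.
Converting to energy: 0.53785 u × 931.5 MeV/u = 501.007 MeV
Per nucleus in joules: 501.007 MeV × 1.602e-13 J/MeV = 8.0261e-11 J
Per mole: 8.0261e-11 J × 6.022e23 mol⁻¹ = 4.8333e+13 J/mol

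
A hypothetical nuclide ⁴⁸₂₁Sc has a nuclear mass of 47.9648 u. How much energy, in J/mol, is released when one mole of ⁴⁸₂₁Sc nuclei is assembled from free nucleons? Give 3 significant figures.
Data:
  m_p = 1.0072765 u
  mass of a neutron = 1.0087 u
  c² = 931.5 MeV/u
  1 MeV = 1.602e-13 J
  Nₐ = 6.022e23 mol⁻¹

Σm = 21·m_p + 27·m_n = 21.1528065 + 27.2349 = 48.3877065 u
The mass defect is 48.3877065 − 47.9648 = 0.4229065 u.
Converting to energy: 0.4229065 u × 931.5 MeV/u = 393.937 MeV
Per nucleus in joules: 393.937 MeV × 1.602e-13 J/MeV = 6.3109e-11 J
Per mole: 6.3109e-11 J × 6.022e23 mol⁻¹ = 3.8004e+13 J/mol

3.80e+13 J/mol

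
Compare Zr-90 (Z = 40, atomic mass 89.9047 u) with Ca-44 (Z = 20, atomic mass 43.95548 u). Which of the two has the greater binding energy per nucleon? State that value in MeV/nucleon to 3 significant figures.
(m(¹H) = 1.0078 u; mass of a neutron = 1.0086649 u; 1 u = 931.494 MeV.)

Zr-90: Σm = 40(1.0078) + 50(1.0086649) = 90.7452450 u; Δm = 0.8405450 u; E_B = 782.96 MeV; E_B/A = 8.700 MeV
Ca-44: Σm = 20(1.0078) + 24(1.0086649) = 44.3639576 u; Δm = 0.4084776 u; E_B = 380.49 MeV; E_B/A = 8.648 MeV
Zr-90 has the higher binding energy per nucleon, so it is the more tightly bound nucleus.

Zr-90; 8.70 MeV/nucleon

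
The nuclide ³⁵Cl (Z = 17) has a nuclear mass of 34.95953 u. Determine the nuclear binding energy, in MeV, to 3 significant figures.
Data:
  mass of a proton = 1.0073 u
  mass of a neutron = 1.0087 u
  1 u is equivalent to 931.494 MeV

With 17 protons and 18 neutrons (A = 35):
Mass of separated nucleons = 17(1.0073) + 18(1.0087) = 17.1241 + 18.1566 = 35.2807 u
Mass defect Δm = 35.2807 − 34.95953 = 0.32117 u
Converting to energy: 0.32117 u × 931.494 MeV/u = 299.168 MeV

299 MeV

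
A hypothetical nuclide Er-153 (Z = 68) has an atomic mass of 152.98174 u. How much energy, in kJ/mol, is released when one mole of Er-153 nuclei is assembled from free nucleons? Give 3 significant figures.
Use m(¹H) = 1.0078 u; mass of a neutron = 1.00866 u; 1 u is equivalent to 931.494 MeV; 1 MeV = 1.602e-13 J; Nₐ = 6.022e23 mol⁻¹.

Σm = 68·m(¹H) + 85·m_n = 68.5304 + 85.73610 = 154.26650 u
The mass defect is 154.26650 − 152.98174 = 1.28476 u.
Converting to energy: 1.28476 u × 931.494 MeV/u = 1196.75 MeV
Per nucleus in joules: 1196.75 MeV × 1.602e-13 J/MeV = 1.9172e-10 J
Per mole: 1.9172e-10 J × 6.022e23 mol⁻¹ = 1.1545e+14 J/mol

1.15e+11 kJ/mol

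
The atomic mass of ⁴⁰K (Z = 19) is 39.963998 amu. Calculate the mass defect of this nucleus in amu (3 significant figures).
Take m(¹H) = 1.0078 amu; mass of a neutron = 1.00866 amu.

The nucleus contains 19 protons and 40 − 19 = 21 neutrons.
Mass of separated nucleons = 19(1.0078) + 21(1.00866) = 19.1482 + 21.18186 = 40.33006 amu
The mass defect is 40.33006 − 39.963998 = 0.366062 amu.

0.366 amu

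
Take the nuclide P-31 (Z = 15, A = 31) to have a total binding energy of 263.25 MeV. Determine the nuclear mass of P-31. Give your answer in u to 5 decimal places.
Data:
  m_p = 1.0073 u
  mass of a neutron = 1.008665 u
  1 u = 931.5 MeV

Mass defect = 263.25 MeV / (931.5 MeV/u) = 0.2826087 u
Constituent mass = 15(1.0073) + 16(1.008665) = 31.248140 u
Nuclear mass = 31.248140 − 0.2826087 = 30.9655313 u ≈ 30.96553 u (to 5 decimal places)

30.96553 u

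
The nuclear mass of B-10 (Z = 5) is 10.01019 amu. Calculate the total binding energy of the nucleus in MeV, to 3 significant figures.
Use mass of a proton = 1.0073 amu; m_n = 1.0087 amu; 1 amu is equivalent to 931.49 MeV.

65.0 MeV

Mass of separated nucleons = 5(1.0073) + 5(1.0087) = 5.0365 + 5.0435 = 10.0800 amu
Mass defect Δm = 10.0800 − 10.01019 = 0.06981 amu
E_B = 0.06981 × 931.49 = 65.0273 MeV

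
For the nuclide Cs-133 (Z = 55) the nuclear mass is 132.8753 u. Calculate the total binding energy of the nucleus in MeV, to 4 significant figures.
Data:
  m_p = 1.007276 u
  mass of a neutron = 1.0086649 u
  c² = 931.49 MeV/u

1118 MeV

Z = 55, so N = A − Z = 133 − 55 = 78.
Σm = 55·m_p + 78·m_n = 55.400180 + 78.6758622 = 134.0760422 u
Δm = 134.0760422 − 132.8753 = 1.2007422 u
Converting to energy: 1.2007422 u × 931.49 MeV/u = 1118.48 MeV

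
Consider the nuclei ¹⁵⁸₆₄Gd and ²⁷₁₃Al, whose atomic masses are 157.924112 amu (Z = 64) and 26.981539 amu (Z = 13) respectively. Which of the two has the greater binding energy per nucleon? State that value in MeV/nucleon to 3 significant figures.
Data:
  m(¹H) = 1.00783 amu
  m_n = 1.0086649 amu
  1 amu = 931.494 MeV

²⁷₁₃Al; 8.33 MeV/nucleon

¹⁵⁸₆₄Gd: Σm = 64(1.00783) + 94(1.0086649) = 159.3156206 amu; Δm = 1.3915086 amu; E_B = 1296.2 MeV; E_B/A = 8.204 MeV
²⁷₁₃Al: Σm = 13(1.00783) + 14(1.0086649) = 27.2230986 amu; Δm = 0.2415596 amu; E_B = 225.01 MeV; E_B/A = 8.334 MeV
²⁷₁₃Al has the higher binding energy per nucleon, so it is the more tightly bound nucleus.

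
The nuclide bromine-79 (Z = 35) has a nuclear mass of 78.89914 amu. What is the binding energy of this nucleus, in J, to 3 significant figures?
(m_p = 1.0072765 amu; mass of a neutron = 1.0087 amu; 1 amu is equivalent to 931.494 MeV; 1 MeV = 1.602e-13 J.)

The nucleus contains 35 protons and 79 − 35 = 44 neutrons.
Mass of separated nucleons = 35(1.0072765) + 44(1.0087) = 35.2546775 + 44.3828 = 79.6374775 amu
Mass defect Δm = 79.6374775 − 78.89914 = 0.7383375 amu
E_B = 0.7383375 × 931.494 = 687.757 MeV
In joules: 687.757 MeV × 1.602e-13 J/MeV = 1.1018e-10 J

1.10e-10 J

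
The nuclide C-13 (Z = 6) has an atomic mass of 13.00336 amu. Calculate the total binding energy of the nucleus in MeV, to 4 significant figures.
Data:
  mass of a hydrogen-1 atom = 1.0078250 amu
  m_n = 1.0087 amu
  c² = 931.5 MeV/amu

With 6 protons and 7 neutrons (A = 13):
Mass of separated nucleons = 6(1.0078250) + 7(1.0087) = 6.0469500 + 7.0609 = 13.1078500 amu
Mass defect Δm = 13.1078500 − 13.00336 = 0.1044900 amu
Binding energy = Δm·c² = 0.1044900 × 931.5 MeV/amu = 97.3324 MeV

97.33 MeV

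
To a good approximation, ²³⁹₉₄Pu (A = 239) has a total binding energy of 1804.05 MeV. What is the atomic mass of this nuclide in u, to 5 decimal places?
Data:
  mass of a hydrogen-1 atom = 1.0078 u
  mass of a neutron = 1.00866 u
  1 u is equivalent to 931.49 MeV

239.05216 u

Mass defect = 1804.05 MeV / (931.49 MeV/u) = 1.9367358 u
Constituent mass = 94(1.0078) + 145(1.00866) = 240.98890 u
Atomic mass = 240.98890 − 1.9367358 = 239.0521642 u ≈ 239.05216 u (to 5 decimal places)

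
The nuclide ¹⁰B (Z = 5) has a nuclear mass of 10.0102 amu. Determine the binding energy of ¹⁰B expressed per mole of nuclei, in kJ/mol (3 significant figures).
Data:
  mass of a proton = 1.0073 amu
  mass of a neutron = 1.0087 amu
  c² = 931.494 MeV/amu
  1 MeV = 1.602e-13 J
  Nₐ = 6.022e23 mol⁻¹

6.27e+09 kJ/mol

With 5 protons and 5 neutrons (A = 10):
Σm = 5·m_p + 5·m_n = 5.0365 + 5.0435 = 10.0800 amu
Mass defect Δm = 10.0800 − 10.0102 = 0.0698 amu
E_B = 0.0698 × 931.494 = 65.0183 MeV
Per nucleus in joules: 65.0183 MeV × 1.602e-13 J/MeV = 1.0416e-11 J
Per mole: 1.0416e-11 J × 6.022e23 mol⁻¹ = 6.2725e+12 J/mol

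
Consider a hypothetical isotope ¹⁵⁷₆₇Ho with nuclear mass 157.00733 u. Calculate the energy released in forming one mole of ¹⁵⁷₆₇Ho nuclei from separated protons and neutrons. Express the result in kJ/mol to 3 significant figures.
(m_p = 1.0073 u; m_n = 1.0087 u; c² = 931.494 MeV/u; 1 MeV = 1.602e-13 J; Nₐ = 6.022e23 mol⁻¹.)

1.14e+11 kJ/mol

Σm = 67·m_p + 90·m_n = 67.4891 + 90.7830 = 158.2721 u
Mass defect Δm = 158.2721 − 157.00733 = 1.26477 u
Binding energy = Δm·c² = 1.26477 × 931.494 MeV/u = 1178.13 MeV
Per nucleus in joules: 1178.13 MeV × 1.602e-13 J/MeV = 1.8874e-10 J
Per mole: 1.8874e-10 J × 6.022e23 mol⁻¹ = 1.1366e+14 J/mol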